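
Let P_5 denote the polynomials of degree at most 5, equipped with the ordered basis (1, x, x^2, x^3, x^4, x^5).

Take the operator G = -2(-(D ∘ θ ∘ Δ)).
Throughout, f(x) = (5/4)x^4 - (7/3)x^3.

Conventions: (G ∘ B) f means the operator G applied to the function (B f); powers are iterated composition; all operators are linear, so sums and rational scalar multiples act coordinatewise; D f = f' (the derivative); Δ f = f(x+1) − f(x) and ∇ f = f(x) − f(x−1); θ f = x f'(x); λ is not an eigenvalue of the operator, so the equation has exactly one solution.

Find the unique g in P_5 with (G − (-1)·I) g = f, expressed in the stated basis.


the image equals g(x) = (5/4)x^4 - (7/3)x^3 - 90x^2 - 4x + 364

write g with unknown coordinates in the stated basis and equate coefficients in (G − (-1)·I) g = f
solving from the highest basis element down gives g = (5/4)x^4 - (7/3)x^3 - 90x^2 - 4x + 364
check: G g = 90x^2 + 4x - 364
so G g − (-1)·g = (5/4)x^4 - (7/3)x^3 = f ✓


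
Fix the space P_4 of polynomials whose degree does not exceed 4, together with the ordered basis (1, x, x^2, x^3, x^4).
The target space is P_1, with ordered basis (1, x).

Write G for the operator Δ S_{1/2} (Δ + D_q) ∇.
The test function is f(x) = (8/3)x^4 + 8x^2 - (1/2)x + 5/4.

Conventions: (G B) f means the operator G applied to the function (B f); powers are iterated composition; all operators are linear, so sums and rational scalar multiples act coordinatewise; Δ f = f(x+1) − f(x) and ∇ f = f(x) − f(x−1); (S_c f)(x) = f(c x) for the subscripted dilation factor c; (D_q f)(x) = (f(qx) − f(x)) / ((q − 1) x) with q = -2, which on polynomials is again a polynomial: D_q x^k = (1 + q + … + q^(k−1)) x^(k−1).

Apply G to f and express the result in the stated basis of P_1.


∇ f = (32/3)x^3 - 16x^2 + (80/3)x - 67/6
Δ ∇ f = 32x^2 + 64/3
D_q ∇ f = 32x^2 + 16x + 80/3
(Δ + D_q) ∇ f = 64x^2 + 16x + 48
S_{1/2} (Δ + D_q) ∇ f = 16x^2 + 8x + 48
Δ S_{1/2} (Δ + D_q) ∇ f = 32x + 24

the image equals g(x) = 32x + 24


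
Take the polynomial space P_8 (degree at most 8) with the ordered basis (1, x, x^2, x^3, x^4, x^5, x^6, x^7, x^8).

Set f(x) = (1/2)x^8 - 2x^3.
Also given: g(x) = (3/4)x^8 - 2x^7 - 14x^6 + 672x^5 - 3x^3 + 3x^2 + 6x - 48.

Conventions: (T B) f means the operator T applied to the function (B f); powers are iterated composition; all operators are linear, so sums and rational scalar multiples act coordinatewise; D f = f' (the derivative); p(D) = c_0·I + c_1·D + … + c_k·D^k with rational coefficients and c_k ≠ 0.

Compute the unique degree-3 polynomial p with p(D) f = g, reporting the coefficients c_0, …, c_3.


c_0 = 3/2, c_1 = -1/2, c_2 = -1/2, c_3 = 4

D^0 f = (1/2)x^8 - 2x^3
D^1 f = 4x^7 - 6x^2
D^2 f = 28x^6 - 12x
D^3 f = 168x^5 - 12
matching coefficients of g against c_0 f + c_1 Df + … from the top degree down determines the c_i
solution: c_0 = 3/2, c_1 = -1/2, c_2 = -1/2, c_3 = 4


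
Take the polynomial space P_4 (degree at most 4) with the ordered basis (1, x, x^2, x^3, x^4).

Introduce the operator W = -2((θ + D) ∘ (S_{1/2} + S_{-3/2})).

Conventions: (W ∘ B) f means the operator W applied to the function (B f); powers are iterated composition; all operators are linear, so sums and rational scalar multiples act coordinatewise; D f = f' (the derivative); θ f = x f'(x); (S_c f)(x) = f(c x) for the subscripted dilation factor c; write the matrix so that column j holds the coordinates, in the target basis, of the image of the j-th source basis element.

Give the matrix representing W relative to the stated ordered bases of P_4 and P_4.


image of 1: 0
image of x: 2x + 2
image of x^2: -10x^2 - 10x
image of x^3: (39/2)x^3 + (39/2)x^2
image of x^4: -41x^4 - 41x^3
each image's coordinates form column j of the matrix

the matrix is [[0, 2, 0, 0, 0]; [0, 2, -10, 0, 0]; [0, 0, -10, 39/2, 0]; [0, 0, 0, 39/2, -41]; [0, 0, 0, 0, -41]] (rows listed top to bottom)


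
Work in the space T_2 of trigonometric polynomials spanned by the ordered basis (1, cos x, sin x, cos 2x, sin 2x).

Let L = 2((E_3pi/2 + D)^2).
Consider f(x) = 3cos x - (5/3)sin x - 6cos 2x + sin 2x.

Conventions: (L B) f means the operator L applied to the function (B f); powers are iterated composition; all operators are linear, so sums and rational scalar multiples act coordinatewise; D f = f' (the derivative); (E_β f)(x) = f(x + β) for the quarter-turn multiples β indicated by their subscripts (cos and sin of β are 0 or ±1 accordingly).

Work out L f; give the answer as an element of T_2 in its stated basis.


the image equals g(x) = 28cos 2x - 54sin 2x

E_3pi/2 f = (5/3)cos x + 3sin x + 6cos 2x - sin 2x
D f = -(5/3)cos x - 3sin x + 2cos 2x + 12sin 2x
(E_3pi/2 + D) f = 8cos 2x + 11sin 2x
E_3pi/2 (E_3pi/2 + D) f = -8cos 2x - 11sin 2x
D (E_3pi/2 + D) f = 22cos 2x - 16sin 2x
(E_3pi/2 + D) (E_3pi/2 + D) f = 14cos 2x - 27sin 2x
(2((E_3pi/2 + D)^2)) f = 28cos 2x - 54sin 2x


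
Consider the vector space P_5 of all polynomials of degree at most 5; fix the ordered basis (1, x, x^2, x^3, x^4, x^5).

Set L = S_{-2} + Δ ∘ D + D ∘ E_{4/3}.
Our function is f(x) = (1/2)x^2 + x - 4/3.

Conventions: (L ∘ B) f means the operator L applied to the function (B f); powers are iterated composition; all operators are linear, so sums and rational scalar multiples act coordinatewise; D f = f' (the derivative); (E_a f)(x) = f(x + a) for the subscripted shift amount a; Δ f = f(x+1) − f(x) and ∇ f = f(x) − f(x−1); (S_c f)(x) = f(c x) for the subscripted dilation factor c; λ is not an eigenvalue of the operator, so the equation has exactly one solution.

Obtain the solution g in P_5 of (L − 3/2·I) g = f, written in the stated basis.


write g with unknown coordinates in the stated basis and equate coefficients in (L − 3/2·I) g = f
solving from the highest basis element down gives g = (1/5)x^2 - (6/35)x + 88/21
check: L g = (4/5)x^2 + (26/35)x + 104/21
so L g − 3/2·g = (1/2)x^2 + x - 4/3 = f ✓

the result is g(x) = (1/5)x^2 - (6/35)x + 88/21


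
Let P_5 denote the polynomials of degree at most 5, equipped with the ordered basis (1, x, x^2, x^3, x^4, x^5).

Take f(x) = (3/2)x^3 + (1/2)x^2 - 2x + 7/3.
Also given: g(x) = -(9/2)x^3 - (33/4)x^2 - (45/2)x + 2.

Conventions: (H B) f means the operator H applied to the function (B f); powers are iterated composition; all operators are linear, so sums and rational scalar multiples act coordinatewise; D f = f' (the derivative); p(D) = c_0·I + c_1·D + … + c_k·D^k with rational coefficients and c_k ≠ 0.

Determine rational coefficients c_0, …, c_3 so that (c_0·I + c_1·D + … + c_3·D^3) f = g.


D^0 f = (3/2)x^3 + (1/2)x^2 - 2x + 7/3
D^1 f = (9/2)x^2 + x - 2
D^2 f = 9x + 1
D^3 f = 9
matching coefficients of g against c_0 f + c_1 Df + … from the top degree down determines the c_i
solution: c_0 = -3, c_1 = -3/2, c_2 = -3, c_3 = 1

p(D) = -3·I − (3/2)·D − 3·D^2 + D^3, i.e. c_0 = -3, c_1 = -3/2, c_2 = -3, c_3 = 1


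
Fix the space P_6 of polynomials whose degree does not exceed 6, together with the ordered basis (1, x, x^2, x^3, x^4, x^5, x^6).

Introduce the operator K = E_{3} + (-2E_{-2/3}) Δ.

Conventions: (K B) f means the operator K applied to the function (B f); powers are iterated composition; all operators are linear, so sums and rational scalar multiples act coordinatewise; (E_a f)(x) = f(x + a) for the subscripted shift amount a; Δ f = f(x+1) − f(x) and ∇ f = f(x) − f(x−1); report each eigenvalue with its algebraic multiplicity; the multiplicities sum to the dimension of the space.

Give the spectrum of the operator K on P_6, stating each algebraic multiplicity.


λ = 1 (multiplicity 7)

image of 1: 1
image of x: x + 1
image of x^2: x^2 + 2x + 29/3
image of x^3: x^3 + 3x^2 + 29x + 79/3
image of x^4: x^4 + 4x^3 + 58x^2 + (316/3)x + 2197/27
image of x^5: x^5 + 5x^4 + (290/3)x^3 + (790/3)x^2 + (10985/27)x + 19661/81
image of x^6: x^6 + 6x^5 + 145x^4 + (1580/3)x^3 + (10985/9)x^2 + (39322/27)x + 59063/81
the matrix is upper triangular; its diagonal is (1, 1, 1, 1, 1, 1, 1)
for a triangular matrix the eigenvalues are the diagonal entries, with algebraic multiplicity their repetition count


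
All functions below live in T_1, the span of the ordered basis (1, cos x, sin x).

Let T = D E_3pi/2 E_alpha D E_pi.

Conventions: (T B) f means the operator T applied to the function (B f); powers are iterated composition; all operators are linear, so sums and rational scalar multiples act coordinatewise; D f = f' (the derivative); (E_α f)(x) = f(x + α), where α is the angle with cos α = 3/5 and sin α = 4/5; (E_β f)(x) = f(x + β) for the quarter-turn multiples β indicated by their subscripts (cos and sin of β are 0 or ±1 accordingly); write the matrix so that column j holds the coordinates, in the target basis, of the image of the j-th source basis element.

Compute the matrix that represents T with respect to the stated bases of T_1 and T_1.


the matrix is [[0, 0, 0]; [0, 4/5, -3/5]; [0, 3/5, 4/5]] (rows listed top to bottom)

image of 1: 0
image of cos x: (4/5)cos x + (3/5)sin x
image of sin x: -(3/5)cos x + (4/5)sin x
each image's coordinates form column j of the matrix


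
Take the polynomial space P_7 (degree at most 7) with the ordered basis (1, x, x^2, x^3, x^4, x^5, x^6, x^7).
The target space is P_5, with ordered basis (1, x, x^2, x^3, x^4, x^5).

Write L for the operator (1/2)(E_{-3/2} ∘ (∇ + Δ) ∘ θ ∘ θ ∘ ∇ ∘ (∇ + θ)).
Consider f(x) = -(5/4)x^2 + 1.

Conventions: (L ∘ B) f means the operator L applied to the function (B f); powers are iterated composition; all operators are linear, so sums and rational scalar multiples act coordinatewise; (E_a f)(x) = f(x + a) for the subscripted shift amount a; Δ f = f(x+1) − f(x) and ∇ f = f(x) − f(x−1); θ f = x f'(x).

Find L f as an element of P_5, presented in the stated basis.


∇ f = -(5/2)x + 5/4
θ f = -(5/2)x^2
(∇ + θ) f = -(5/2)x^2 - (5/2)x + 5/4
∇ (∇ + θ) f = -5x
θ ∇ (∇ + θ) f = -5x
θ θ ∇ (∇ + θ) f = -5x
∇ (θ ∘ θ ∘ ∇ ∘ (∇ + θ)) f = -5
Δ (θ ∘ θ ∘ ∇ ∘ (∇ + θ)) f = -5
(∇ + Δ) (θ ∘ θ ∘ ∇ ∘ (∇ + θ)) f = -10
E_{-3/2} (∇ + Δ) (θ ∘ θ ∘ ∇ ∘ (∇ + θ)) f = -10
((1/2)(E_{-3/2} ∘ (∇ + Δ) ∘ θ ∘ θ ∘ ∇ ∘ (∇ + θ))) f = -5

the image equals g(x) = -5


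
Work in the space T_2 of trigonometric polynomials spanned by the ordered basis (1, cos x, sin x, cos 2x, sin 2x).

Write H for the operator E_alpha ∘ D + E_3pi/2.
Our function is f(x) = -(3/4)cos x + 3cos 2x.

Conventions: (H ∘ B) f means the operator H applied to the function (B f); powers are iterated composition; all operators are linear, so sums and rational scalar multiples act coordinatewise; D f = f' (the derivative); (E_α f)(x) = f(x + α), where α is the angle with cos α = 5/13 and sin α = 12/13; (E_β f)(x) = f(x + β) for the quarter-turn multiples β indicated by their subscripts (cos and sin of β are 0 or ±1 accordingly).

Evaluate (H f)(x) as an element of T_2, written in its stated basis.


D f = (3/4)sin x - 6sin 2x
E_alpha D f = (9/13)cos x + (15/52)sin x - (720/169)cos 2x + (714/169)sin 2x
E_3pi/2 f = -(3/4)sin x - 3cos 2x
(E_alpha ∘ D + E_3pi/2) f = (9/13)cos x - (6/13)sin x - (1227/169)cos 2x + (714/169)sin 2x

the image equals g(x) = (9/13)cos x - (6/13)sin x - (1227/169)cos 2x + (714/169)sin 2x


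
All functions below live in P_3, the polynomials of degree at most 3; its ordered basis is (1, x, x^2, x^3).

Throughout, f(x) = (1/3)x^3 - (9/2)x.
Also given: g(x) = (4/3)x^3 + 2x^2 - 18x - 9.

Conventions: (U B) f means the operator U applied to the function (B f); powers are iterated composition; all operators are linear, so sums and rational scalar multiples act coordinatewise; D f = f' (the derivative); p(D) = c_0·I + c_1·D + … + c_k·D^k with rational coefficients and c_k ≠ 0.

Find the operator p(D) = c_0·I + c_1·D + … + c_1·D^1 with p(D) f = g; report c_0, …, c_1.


D^0 f = (1/3)x^3 - (9/2)x
D^1 f = x^2 - 9/2
matching coefficients of g against c_0 f + c_1 Df + … from the top degree down determines the c_i
solution: c_0 = 4, c_1 = 2

c_0 = 4, c_1 = 2


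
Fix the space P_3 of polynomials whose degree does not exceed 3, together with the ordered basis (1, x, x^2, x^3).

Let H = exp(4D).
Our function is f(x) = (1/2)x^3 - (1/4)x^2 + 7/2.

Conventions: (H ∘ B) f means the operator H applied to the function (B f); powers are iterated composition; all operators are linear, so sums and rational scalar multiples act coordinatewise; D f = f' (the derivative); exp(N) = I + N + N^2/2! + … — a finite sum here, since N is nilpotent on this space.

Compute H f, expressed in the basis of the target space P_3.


the image equals g(x) = (1/2)x^3 + (23/4)x^2 + 22x + 63/2

order-1 term: 6x^2 - 2x
order-2 term: 24x - 4
order-3 term: 32
the series for exp(4D) f terminates at order 3
exp(4D) f = (1/2)x^3 + (23/4)x^2 + 22x + 63/2


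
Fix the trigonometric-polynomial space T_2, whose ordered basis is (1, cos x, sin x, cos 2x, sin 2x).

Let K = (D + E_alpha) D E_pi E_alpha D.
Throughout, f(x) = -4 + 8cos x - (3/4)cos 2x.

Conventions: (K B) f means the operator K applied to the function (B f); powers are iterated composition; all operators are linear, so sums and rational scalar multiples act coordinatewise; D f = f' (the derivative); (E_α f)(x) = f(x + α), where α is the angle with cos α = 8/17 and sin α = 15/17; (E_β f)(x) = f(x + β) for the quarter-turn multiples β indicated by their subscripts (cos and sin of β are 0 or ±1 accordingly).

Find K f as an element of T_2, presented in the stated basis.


D f = -8sin x + (3/2)sin 2x
E_alpha D f = -(120/17)cos x - (64/17)sin x + (360/289)cos 2x - (483/578)sin 2x
E_pi E_alpha D f = (120/17)cos x + (64/17)sin x + (360/289)cos 2x - (483/578)sin 2x
D E_pi E_alpha D f = (64/17)cos x - (120/17)sin x - (483/289)cos 2x - (720/289)sin 2x
D (D E_pi E_alpha) D f = -(120/17)cos x - (64/17)sin x - (1440/289)cos 2x + (966/289)sin 2x
E_alpha (D E_pi E_alpha) D f = -(1288/289)cos x - (1920/289)sin x - (95037/83521)cos 2x + (231840/83521)sin 2x
(D + E_alpha) (D E_pi E_alpha) D f = -(3328/289)cos x - (3008/289)sin x - (511197/83521)cos 2x + (511014/83521)sin 2x

the image equals g(x) = -(3328/289)cos x - (3008/289)sin x - (511197/83521)cos 2x + (511014/83521)sin 2x


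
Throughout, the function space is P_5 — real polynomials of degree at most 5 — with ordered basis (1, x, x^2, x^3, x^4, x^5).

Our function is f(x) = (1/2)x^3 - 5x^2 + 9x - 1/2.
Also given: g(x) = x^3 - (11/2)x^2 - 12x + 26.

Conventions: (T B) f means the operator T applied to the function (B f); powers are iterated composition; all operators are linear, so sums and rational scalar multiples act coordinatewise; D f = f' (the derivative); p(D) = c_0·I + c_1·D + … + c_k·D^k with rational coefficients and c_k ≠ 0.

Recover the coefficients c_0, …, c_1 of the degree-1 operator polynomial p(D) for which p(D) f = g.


p(D) = 2·I + 3·D, i.e. c_0 = 2, c_1 = 3

D^0 f = (1/2)x^3 - 5x^2 + 9x - 1/2
D^1 f = (3/2)x^2 - 10x + 9
matching coefficients of g against c_0 f + c_1 Df + … from the top degree down determines the c_i
solution: c_0 = 2, c_1 = 3


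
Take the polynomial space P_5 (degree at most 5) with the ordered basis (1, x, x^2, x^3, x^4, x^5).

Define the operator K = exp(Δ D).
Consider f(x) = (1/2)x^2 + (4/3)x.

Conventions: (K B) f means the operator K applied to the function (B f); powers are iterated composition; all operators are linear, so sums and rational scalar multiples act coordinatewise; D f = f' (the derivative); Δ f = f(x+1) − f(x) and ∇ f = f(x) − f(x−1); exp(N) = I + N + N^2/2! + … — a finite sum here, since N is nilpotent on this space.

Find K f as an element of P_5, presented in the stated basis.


order-1 term: 1
the series for exp(Δ D) f terminates at order 1
exp(Δ D) f = (1/2)x^2 + (4/3)x + 1

g(x) = (1/2)x^2 + (4/3)x + 1


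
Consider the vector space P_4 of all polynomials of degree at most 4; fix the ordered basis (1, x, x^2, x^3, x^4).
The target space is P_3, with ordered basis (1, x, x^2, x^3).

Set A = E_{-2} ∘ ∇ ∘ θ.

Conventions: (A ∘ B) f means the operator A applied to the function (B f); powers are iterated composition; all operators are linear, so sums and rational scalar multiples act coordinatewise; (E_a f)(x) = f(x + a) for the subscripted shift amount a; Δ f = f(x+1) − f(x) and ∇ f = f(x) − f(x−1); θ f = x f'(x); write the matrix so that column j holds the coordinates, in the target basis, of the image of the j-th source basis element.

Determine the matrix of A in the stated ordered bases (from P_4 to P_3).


image of 1: 0
image of x: 1
image of x^2: 4x - 10
image of x^3: 9x^2 - 45x + 57
image of x^4: 16x^3 - 120x^2 + 304x - 260
each image's coordinates form column j of the matrix

the matrix is [[0, 1, -10, 57, -260]; [0, 0, 4, -45, 304]; [0, 0, 0, 9, -120]; [0, 0, 0, 0, 16]] (rows listed top to bottom)


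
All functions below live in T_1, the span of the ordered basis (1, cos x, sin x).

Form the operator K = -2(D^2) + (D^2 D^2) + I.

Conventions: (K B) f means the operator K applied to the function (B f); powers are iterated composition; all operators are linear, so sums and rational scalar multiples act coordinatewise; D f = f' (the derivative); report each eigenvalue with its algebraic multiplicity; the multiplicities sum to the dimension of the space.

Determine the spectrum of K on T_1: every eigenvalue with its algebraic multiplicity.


image of 1: 1
image of cos x: 4cos x
image of sin x: 4sin x
the matrix is diagonal; its diagonal is (1, 4, 4)
for a triangular matrix the eigenvalues are the diagonal entries, with algebraic multiplicity their repetition count

λ = 1 (multiplicity 1), λ = 4 (multiplicity 2)


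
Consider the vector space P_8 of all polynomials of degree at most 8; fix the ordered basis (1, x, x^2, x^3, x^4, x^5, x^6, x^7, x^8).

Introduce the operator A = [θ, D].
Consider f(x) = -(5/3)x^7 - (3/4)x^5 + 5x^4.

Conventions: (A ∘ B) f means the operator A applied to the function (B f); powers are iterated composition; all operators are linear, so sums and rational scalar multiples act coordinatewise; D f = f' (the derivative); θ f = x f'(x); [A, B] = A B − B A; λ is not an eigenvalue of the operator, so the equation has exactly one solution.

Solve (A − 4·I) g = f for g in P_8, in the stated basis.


the image equals g(x) = (5/12)x^7 - (35/48)x^6 + (41/32)x^5 - (365/128)x^4 + (365/128)x^3 - (1095/512)x^2 + (1095/1024)x - 1095/4096

write g with unknown coordinates in the stated basis and equate coefficients in (A − 4·I) g = f
solving from the highest basis element down gives g = (5/12)x^7 - (35/48)x^6 + (41/32)x^5 - (365/128)x^4 + (365/128)x^3 - (1095/512)x^2 + (1095/1024)x - 1095/4096
check: A g = -(35/12)x^6 + (35/8)x^5 - (205/32)x^4 + (365/32)x^3 - (1095/128)x^2 + (1095/256)x - 1095/1024
so A g − 4·g = -(5/3)x^7 - (3/4)x^5 + 5x^4 = f ✓


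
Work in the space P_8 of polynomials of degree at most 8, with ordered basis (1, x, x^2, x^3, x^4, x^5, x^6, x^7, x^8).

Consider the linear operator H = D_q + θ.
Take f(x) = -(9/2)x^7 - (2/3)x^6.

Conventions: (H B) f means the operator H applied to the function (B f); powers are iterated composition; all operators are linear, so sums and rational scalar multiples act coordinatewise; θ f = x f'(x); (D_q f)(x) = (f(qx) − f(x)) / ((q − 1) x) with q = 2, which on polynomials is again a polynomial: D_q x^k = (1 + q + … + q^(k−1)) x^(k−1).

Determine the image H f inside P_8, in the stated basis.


g(x) = -(63/2)x^7 - (1151/2)x^6 - 42x^5

D_q f = -(1143/2)x^6 - 42x^5
θ f = -(63/2)x^7 - 4x^6
(D_q + θ) f = -(63/2)x^7 - (1151/2)x^6 - 42x^5


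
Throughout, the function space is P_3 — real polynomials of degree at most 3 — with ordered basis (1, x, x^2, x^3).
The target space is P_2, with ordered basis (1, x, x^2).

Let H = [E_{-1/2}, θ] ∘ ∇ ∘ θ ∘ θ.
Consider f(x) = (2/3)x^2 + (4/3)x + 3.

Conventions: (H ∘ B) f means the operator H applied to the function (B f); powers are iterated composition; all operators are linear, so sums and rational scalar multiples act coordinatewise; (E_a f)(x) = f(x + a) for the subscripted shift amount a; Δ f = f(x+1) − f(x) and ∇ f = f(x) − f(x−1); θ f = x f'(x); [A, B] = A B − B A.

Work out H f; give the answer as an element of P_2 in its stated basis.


θ f = (4/3)x^2 + (4/3)x
θ θ f = (8/3)x^2 + (4/3)x
∇ θ θ f = (16/3)x - 4/3
θ (∇ ∘ θ ∘ θ) f = (16/3)x
E_{-1/2} θ (∇ ∘ θ ∘ θ) f = (16/3)x - 8/3
E_{-1/2} (∇ ∘ θ ∘ θ) f = (16/3)x - 4
θ E_{-1/2} (∇ ∘ θ ∘ θ) f = (16/3)x
[E_{-1/2}, θ] (∇ ∘ θ ∘ θ) f = -8/3

the result is g(x) = -8/3


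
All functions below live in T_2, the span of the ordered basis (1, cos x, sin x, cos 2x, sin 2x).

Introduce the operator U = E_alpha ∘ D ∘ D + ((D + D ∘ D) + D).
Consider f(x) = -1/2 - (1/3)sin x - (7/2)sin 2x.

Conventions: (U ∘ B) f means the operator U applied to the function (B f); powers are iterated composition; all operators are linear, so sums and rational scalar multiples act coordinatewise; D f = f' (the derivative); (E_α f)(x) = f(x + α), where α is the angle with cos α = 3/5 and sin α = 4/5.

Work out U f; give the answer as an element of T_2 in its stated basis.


g(x) = -(2/5)cos x + (8/15)sin x - (14/25)cos 2x + (252/25)sin 2x

D f = -(1/3)cos x - 7cos 2x
D D f = (1/3)sin x + 14sin 2x
E_alpha D D f = (4/15)cos x + (1/5)sin x + (336/25)cos 2x - (98/25)sin 2x
D f = -(1/3)cos x - 7cos 2x
D f = -(1/3)cos x - 7cos 2x
D D f = (1/3)sin x + 14sin 2x
(D + D ∘ D) f = -(1/3)cos x + (1/3)sin x - 7cos 2x + 14sin 2x
D f = -(1/3)cos x - 7cos 2x
((D + D ∘ D) + D) f = -(2/3)cos x + (1/3)sin x - 14cos 2x + 14sin 2x
(E_alpha ∘ D ∘ D + ((D + D ∘ D) + D)) f = -(2/5)cos x + (8/15)sin x - (14/25)cos 2x + (252/25)sin 2x


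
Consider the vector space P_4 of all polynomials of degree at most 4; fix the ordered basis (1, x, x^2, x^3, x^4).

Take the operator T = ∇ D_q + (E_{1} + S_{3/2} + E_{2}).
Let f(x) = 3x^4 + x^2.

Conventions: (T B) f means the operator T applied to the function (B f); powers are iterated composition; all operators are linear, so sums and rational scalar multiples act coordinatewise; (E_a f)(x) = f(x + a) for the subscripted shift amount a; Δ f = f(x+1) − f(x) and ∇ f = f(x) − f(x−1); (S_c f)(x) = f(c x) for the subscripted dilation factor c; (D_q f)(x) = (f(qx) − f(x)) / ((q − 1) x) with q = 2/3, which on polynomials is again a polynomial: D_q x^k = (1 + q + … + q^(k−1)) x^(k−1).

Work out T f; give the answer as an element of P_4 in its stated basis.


the image equals g(x) = (339/16)x^4 + 36x^3 + (1391/12)x^2 + (277/3)x + 584/9

D_q f = (65/9)x^3 + (5/3)x
∇ D_q f = (65/3)x^2 - (65/3)x + 80/9
E_{1} f = 3x^4 + 12x^3 + 19x^2 + 14x + 4
S_{3/2} f = (243/16)x^4 + (9/4)x^2
E_{2} f = 3x^4 + 24x^3 + 73x^2 + 100x + 52
(E_{1} + S_{3/2} + E_{2}) f = (339/16)x^4 + 36x^3 + (377/4)x^2 + 114x + 56
(∇ D_q + (E_{1} + S_{3/2} + E_{2})) f = (339/16)x^4 + 36x^3 + (1391/12)x^2 + (277/3)x + 584/9


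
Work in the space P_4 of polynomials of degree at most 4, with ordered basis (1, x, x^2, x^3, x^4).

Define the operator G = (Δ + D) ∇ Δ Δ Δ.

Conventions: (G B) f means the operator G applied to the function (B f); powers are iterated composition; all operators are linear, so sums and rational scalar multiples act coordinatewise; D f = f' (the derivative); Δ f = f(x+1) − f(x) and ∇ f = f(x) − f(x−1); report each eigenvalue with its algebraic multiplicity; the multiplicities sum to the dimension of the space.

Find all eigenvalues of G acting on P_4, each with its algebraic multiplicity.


λ = 0 (multiplicity 5)

image of 1: 0
image of x: 0
image of x^2: 0
image of x^3: 0
image of x^4: 0
the matrix is upper triangular; its diagonal is (0, 0, 0, 0, 0)
for a triangular matrix the eigenvalues are the diagonal entries, with algebraic multiplicity their repetition count


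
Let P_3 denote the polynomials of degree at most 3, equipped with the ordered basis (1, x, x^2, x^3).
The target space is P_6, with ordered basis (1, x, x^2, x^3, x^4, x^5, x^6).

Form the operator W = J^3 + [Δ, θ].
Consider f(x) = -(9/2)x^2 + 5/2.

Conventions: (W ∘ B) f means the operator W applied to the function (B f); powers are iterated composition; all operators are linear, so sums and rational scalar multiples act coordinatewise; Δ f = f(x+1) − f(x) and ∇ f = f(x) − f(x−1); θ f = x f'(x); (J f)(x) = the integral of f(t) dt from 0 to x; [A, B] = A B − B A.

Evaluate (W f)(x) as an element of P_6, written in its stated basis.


the result is g(x) = -(3/40)x^5 + (5/12)x^3 - 9x - 9

J f = -(3/2)x^3 + (5/2)x
J J f = -(3/8)x^4 + (5/4)x^2
J J J f = -(3/40)x^5 + (5/12)x^3
θ f = -9x^2
Δ θ f = -18x - 9
Δ f = -9x - 9/2
θ Δ f = -9x
[Δ, θ] f = -9x - 9
(J^3 + [Δ, θ]) f = -(3/40)x^5 + (5/12)x^3 - 9x - 9


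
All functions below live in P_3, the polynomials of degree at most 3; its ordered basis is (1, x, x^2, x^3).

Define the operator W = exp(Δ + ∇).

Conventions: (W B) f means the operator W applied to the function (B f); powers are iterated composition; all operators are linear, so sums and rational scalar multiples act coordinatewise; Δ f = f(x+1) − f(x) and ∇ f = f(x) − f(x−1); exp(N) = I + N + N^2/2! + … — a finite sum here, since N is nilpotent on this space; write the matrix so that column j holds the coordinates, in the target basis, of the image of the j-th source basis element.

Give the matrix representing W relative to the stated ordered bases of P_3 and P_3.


the matrix is [[1, 2, 4, 10]; [0, 1, 4, 12]; [0, 0, 1, 6]; [0, 0, 0, 1]] (rows listed top to bottom)

image of 1: 1
image of x: x + 2
image of x^2: x^2 + 4x + 4
image of x^3: x^3 + 6x^2 + 12x + 10
each image's coordinates form column j of the matrix


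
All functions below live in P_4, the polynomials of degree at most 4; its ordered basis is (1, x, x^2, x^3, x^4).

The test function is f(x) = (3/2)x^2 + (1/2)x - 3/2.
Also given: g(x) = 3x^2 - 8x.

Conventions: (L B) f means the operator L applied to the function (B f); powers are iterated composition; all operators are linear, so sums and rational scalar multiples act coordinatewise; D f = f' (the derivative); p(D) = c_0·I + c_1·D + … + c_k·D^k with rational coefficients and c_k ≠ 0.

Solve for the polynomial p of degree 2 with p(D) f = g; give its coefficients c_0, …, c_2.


c_0 = 2, c_1 = -3, c_2 = 3/2

D^0 f = (3/2)x^2 + (1/2)x - 3/2
D^1 f = 3x + 1/2
D^2 f = 3
matching coefficients of g against c_0 f + c_1 Df + … from the top degree down determines the c_i
solution: c_0 = 2, c_1 = -3, c_2 = 3/2


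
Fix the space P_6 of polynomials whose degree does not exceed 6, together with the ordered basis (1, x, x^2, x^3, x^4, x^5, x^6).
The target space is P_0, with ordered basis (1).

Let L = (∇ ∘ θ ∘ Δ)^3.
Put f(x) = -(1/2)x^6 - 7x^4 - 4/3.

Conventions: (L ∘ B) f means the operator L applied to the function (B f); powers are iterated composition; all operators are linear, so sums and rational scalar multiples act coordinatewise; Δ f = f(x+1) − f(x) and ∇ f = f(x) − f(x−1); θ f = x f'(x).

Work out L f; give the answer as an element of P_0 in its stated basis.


Δ f = -3x^5 - (15/2)x^4 - 38x^3 - (99/2)x^2 - 31x - 15/2
θ Δ f = -15x^5 - 30x^4 - 114x^3 - 99x^2 - 31x
∇ θ Δ f = -75x^4 + 30x^3 - 312x^2 + 99x - 31
Δ (∇ ∘ θ ∘ Δ) f = -300x^3 - 360x^2 - 834x - 258
θ Δ (∇ ∘ θ ∘ Δ) f = -900x^3 - 720x^2 - 834x
∇ θ Δ (∇ ∘ θ ∘ Δ) f = -2700x^2 + 1260x - 1014
Δ (∇ ∘ θ ∘ Δ) (∇ ∘ θ ∘ Δ) f = -5400x - 1440
θ Δ (∇ ∘ θ ∘ Δ) (∇ ∘ θ ∘ Δ) f = -5400x
∇ θ Δ (∇ ∘ θ ∘ Δ) (∇ ∘ θ ∘ Δ) f = -5400

the result is g(x) = -5400


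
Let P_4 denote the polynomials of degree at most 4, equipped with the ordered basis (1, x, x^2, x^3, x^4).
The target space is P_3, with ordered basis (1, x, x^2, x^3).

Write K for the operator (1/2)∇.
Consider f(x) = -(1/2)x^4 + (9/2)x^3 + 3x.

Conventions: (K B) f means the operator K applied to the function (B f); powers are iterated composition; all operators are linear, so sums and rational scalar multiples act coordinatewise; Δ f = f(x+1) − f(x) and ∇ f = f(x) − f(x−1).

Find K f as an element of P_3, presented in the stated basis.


∇ f = -2x^3 + (33/2)x^2 - (31/2)x + 8
((1/2)∇) f = -x^3 + (33/4)x^2 - (31/4)x + 4

the result is g(x) = -x^3 + (33/4)x^2 - (31/4)x + 4


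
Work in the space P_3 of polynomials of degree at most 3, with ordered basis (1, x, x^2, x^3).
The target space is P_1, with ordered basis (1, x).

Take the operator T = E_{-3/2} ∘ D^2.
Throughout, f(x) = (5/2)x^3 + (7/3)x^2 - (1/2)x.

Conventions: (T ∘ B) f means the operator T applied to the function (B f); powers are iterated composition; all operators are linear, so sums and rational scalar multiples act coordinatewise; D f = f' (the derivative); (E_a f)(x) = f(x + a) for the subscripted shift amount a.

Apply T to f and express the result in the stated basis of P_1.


D f = (15/2)x^2 + (14/3)x - 1/2
D D f = 15x + 14/3
E_{-3/2} D^2 f = 15x - 107/6

the result is g(x) = 15x - 107/6


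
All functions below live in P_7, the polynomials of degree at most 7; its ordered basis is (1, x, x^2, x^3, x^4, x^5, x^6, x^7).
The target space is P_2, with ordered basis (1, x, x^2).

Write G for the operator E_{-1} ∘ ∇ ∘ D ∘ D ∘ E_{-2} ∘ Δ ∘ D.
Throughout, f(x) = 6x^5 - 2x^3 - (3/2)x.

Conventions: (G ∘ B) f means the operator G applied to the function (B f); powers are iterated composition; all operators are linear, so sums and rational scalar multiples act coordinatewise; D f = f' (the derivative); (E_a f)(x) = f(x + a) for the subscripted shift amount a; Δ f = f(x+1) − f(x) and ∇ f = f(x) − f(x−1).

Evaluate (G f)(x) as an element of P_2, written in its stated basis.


the result is g(x) = 720

D f = 30x^4 - 6x^2 - 3/2
Δ D f = 120x^3 + 180x^2 + 108x + 24
E_{-2} Δ D f = 120x^3 - 540x^2 + 828x - 432
D E_{-2} Δ D f = 360x^2 - 1080x + 828
D (D ∘ E_{-2} ∘ Δ) D f = 720x - 1080
∇ (D ∘ D ∘ E_{-2} ∘ Δ ∘ D) f = 720
E_{-1} ∇ (D ∘ D ∘ E_{-2} ∘ Δ ∘ D) f = 720


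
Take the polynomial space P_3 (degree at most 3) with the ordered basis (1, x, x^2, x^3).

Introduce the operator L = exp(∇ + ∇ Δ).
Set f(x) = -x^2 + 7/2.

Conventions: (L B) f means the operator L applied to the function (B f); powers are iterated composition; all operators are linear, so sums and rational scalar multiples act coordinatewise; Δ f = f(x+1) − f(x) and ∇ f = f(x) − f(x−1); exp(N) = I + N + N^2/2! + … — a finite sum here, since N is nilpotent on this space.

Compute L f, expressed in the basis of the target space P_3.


the result is g(x) = -x^2 - 2x + 3/2

order-1 term: -2x - 1
order-2 term: -1
the series for exp(∇ + ∇ Δ) f terminates at order 2
exp(∇ + ∇ Δ) f = -x^2 - 2x + 3/2


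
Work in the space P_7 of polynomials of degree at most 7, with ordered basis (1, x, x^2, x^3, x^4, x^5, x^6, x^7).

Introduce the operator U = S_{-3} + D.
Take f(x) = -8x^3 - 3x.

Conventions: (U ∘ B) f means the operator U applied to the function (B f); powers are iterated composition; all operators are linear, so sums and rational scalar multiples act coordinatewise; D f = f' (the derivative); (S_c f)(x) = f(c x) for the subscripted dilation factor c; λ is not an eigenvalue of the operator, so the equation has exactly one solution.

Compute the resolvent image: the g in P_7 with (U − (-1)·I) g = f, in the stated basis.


g(x) = (4/13)x^3 - (6/65)x^2 + (183/130)x - 183/260

write g with unknown coordinates in the stated basis and equate coefficients in (U − (-1)·I) g = f
solving from the highest basis element down gives g = (4/13)x^3 - (6/65)x^2 + (183/130)x - 183/260
check: U g = -(108/13)x^3 + (6/65)x^2 - (573/130)x + 183/260
so U g − (-1)·g = -8x^3 - 3x = f ✓


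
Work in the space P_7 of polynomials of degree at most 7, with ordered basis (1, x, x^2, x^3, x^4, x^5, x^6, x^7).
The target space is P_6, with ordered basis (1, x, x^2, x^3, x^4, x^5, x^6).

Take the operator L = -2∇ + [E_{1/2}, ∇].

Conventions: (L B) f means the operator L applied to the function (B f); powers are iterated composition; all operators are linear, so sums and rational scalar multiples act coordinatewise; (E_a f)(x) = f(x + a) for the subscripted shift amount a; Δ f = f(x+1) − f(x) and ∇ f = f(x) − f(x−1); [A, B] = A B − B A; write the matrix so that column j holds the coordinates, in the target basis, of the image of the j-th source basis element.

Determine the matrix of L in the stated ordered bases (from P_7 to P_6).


image of 1: 0
image of x: -2
image of x^2: -4x + 2
image of x^3: -6x^2 + 6x - 2
image of x^4: -8x^3 + 12x^2 - 8x + 2
image of x^5: -10x^4 + 20x^3 - 20x^2 + 10x - 2
image of x^6: -12x^5 + 30x^4 - 40x^3 + 30x^2 - 12x + 2
image of x^7: -14x^6 + 42x^5 - 70x^4 + 70x^3 - 42x^2 + 14x - 2
each image's coordinates form column j of the matrix

the matrix is [[0, -2, 2, -2, 2, -2, 2, -2]; [0, 0, -4, 6, -8, 10, -12, 14]; [0, 0, 0, -6, 12, -20, 30, -42]; [0, 0, 0, 0, -8, 20, -40, 70]; [0, 0, 0, 0, 0, -10, 30, -70]; [0, 0, 0, 0, 0, 0, -12, 42]; [0, 0, 0, 0, 0, 0, 0, -14]] (rows listed top to bottom)


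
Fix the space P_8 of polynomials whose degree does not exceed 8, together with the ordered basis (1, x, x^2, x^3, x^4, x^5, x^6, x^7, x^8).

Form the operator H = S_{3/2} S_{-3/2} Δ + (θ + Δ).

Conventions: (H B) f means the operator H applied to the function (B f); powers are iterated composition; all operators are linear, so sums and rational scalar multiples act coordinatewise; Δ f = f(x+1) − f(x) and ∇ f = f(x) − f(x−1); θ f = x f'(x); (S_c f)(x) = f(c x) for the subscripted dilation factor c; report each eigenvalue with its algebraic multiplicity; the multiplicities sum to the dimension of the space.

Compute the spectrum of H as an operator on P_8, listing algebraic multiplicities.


λ = 0 (multiplicity 1), λ = 1 (multiplicity 1), λ = 2 (multiplicity 1), λ = 3 (multiplicity 1), λ = 4 (multiplicity 1), λ = 5 (multiplicity 1), λ = 6 (multiplicity 1), λ = 7 (multiplicity 1), λ = 8 (multiplicity 1)

image of 1: 0
image of x: x + 2
image of x^2: 2x^2 - (5/2)x + 2
image of x^3: 3x^3 + (291/16)x^2 - (15/4)x + 2
image of x^4: 4x^4 - (665/16)x^3 + (291/8)x^2 - 5x + 2
image of x^5: 5x^5 + (34085/256)x^4 - (3325/32)x^3 + (485/8)x^2 - (25/4)x + 2
image of x^6: 6x^6 - (174075/512)x^5 + (102255/256)x^4 - (3325/16)x^3 + (1455/16)x^2 - (15/2)x + 2
image of x^7: 7x^7 + (3748759/4096)x^6 - (1218525/1024)x^5 + (238595/256)x^4 - (23275/64)x^3 + (2037/16)x^2 - (35/4)x + 2
image of x^8: 8x^8 - (4766585/2048)x^7 + (3748759/1024)x^6 - (406175/128)x^5 + (238595/128)x^4 - (4655/8)x^3 + (679/4)x^2 - 10x + 2
the matrix is upper triangular; its diagonal is (0, 1, 2, 3, 4, 5, 6, 7, 8)
for a triangular matrix the eigenvalues are the diagonal entries, with algebraic multiplicity their repetition count


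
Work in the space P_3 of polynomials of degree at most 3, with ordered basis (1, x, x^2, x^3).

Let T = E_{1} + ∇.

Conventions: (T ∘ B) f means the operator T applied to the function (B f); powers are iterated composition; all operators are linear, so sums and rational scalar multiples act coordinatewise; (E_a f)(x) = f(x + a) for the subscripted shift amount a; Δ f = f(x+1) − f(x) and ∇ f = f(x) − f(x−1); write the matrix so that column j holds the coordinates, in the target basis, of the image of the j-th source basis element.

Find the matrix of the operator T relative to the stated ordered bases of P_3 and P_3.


image of 1: 1
image of x: x + 2
image of x^2: x^2 + 4x
image of x^3: x^3 + 6x^2 + 2
each image's coordinates form column j of the matrix

the matrix is [[1, 2, 0, 2]; [0, 1, 4, 0]; [0, 0, 1, 6]; [0, 0, 0, 1]] (rows listed top to bottom)


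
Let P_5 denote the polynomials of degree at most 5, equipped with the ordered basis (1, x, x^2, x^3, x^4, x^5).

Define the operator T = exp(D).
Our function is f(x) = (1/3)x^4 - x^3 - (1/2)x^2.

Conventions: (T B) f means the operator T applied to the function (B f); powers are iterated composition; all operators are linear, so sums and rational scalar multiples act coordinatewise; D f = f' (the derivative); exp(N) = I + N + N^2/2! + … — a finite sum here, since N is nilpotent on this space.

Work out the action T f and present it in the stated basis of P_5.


order-1 term: (4/3)x^3 - 3x^2 - x
order-2 term: 2x^2 - 3x - 1/2
order-3 term: (4/3)x - 1
order-4 term: 1/3
the series for exp(D) f terminates at order 4
exp(D) f = (1/3)x^4 + (1/3)x^3 - (3/2)x^2 - (8/3)x - 7/6

the image equals g(x) = (1/3)x^4 + (1/3)x^3 - (3/2)x^2 - (8/3)x - 7/6


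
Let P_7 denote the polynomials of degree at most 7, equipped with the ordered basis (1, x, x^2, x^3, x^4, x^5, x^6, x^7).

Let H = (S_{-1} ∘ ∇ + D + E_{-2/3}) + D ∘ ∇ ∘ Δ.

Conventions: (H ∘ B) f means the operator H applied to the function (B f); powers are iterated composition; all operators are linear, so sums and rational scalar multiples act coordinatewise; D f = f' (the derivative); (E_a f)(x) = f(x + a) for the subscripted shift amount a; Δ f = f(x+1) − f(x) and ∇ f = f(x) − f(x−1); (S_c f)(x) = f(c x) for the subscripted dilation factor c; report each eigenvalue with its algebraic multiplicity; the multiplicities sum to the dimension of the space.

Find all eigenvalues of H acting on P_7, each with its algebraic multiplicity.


λ = 1 (multiplicity 8)

image of 1: 1
image of x: x + 4/3
image of x^2: x^2 - (4/3)x - 5/9
image of x^3: x^3 + 4x^2 + (13/3)x + 181/27
image of x^4: x^4 - (8/3)x^3 - (10/3)x^2 + (508/27)x - 65/81
image of x^5: x^5 + (20/3)x^4 + (130/9)x^3 + (1810/27)x^2 + (485/81)x + 2641/243
image of x^6: x^6 - 4x^5 - (25/3)x^4 + (2540/27)x^3 - (325/27)x^2 + (4310/81)x - 665/729
image of x^7: x^7 + (28/3)x^6 + (91/3)x^5 + (6335/27)x^4 + (3395/81)x^3 + (18487/81)x^2 + (5551/729)x + 32677/2187
the matrix is upper triangular; its diagonal is (1, 1, 1, 1, 1, 1, 1, 1)
for a triangular matrix the eigenvalues are the diagonal entries, with algebraic multiplicity their repetition count


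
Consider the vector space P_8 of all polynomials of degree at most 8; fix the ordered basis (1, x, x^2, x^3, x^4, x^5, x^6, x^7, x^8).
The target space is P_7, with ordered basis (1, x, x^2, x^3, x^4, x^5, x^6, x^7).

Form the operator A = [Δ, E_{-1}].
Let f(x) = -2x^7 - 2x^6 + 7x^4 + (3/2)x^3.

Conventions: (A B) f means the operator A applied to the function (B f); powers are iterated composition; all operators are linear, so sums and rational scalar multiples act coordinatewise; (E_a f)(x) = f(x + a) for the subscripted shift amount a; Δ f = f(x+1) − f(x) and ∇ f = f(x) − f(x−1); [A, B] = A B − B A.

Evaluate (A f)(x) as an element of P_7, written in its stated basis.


E_{-1} f = -2x^7 + 12x^6 - 30x^5 + 47x^4 - (113/2)x^3 + (99/2)x^2 - (51/2)x + 11/2
Δ E_{-1} f = -14x^6 + 30x^5 - 40x^4 + 58x^3 - (99/2)x^2 + (51/2)x - 11/2
Δ f = -14x^6 - 54x^5 - 100x^4 - 82x^3 - (51/2)x^2 + (13/2)x + 9/2
E_{-1} Δ f = -14x^6 + 30x^5 - 40x^4 + 58x^3 - (99/2)x^2 + (51/2)x - 11/2
[Δ, E_{-1}] f = 0

the image equals g(x) = 0


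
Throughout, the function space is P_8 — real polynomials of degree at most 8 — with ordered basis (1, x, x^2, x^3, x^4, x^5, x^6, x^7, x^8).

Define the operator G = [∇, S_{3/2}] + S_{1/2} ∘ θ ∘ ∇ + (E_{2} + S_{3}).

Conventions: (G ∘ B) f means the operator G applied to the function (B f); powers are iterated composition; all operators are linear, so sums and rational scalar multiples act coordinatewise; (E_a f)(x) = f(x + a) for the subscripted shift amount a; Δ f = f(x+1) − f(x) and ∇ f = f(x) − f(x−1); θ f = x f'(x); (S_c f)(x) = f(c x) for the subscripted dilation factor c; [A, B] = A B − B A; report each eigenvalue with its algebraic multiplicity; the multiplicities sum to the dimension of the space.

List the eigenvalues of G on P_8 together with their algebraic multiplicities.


λ = 2 (multiplicity 1), λ = 4 (multiplicity 1), λ = 10 (multiplicity 1), λ = 28 (multiplicity 1), λ = 82 (multiplicity 1), λ = 244 (multiplicity 1), λ = 730 (multiplicity 1), λ = 2188 (multiplicity 1), λ = 6562 (multiplicity 1)

image of 1: 2
image of x: 4x + 5/2
image of x^2: 10x^2 + (13/2)x + 11/4
image of x^3: 28x^3 + (87/8)x^2 + (39/8)x + 83/8
image of x^4: 82x^4 + (65/4)x^3 + (33/8)x^2 + (193/4)x + 191/16
image of x^5: 244x^5 + (765/32)x^4 - (95/16)x^3 + (2215/16)x^2 + (1505/32)x + 1235/32
image of x^6: 730x^6 + (1143/32)x^5 - (2475/64)x^4 + (5245/16)x^3 + (6105/64)x^2 + (8139/32)x + 3431/64
image of x^7: 2188x^7 + (6979/128)x^6 - (15183/128)x^5 + (90825/128)x^4 + (8575/128)x^3 + (127239/128)x^2 + (42931/128)x + 18443/128
image of x^8: 6562x^8 + (2713/32)x^7 - (18515/64)x^6 + (46935/32)x^5 - (43155/128)x^4 + (97895/32)x^3 + (71897/64)x^2 + (39073/32)x + 59231/256
the matrix is upper triangular; its diagonal is (2, 4, 10, 28, 82, 244, 730, 2188, 6562)
for a triangular matrix the eigenvalues are the diagonal entries, with algebraic multiplicity their repetition count
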